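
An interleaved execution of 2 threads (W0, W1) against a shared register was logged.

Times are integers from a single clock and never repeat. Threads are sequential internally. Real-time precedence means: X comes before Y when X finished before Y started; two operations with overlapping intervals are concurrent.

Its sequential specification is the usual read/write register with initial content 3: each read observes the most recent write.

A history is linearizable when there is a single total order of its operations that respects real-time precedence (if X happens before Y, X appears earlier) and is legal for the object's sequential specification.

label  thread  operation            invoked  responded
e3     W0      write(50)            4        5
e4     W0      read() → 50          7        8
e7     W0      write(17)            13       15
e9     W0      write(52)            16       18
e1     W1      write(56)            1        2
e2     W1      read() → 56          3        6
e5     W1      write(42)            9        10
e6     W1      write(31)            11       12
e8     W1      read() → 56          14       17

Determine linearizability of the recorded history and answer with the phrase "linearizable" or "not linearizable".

already the first 17 events (up to e8's response at time 17) admit no linearization; the first 16 still do
no legal order exists: 4 real-time-consistent candidates over 8 completed register operations, all rejected
completion choices over the 1 pending operation (e9) were checked; none helps
one such order, e1, e2, e3, e4, e5, e6, e7, e8 (pending dropped), breaks at step 8 where e8 read() → 56 is illegal
one such order, e1, e2, e3, e4, e5, e6, e8, e7 (pending dropped), breaks at step 7 where e8 read() → 56 is illegal

not linearizable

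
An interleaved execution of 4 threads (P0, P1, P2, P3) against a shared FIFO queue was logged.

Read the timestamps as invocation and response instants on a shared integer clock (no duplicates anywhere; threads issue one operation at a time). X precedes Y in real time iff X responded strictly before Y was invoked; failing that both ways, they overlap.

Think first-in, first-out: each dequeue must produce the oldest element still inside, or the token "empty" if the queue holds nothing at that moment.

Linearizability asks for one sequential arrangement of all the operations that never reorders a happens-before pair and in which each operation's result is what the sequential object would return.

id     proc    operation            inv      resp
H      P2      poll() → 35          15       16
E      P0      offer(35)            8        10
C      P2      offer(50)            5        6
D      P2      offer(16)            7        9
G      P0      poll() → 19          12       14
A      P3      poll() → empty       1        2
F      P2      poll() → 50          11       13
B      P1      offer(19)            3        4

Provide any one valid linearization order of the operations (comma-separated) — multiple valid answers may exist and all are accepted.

A, B, C, E, D, G, F, H

1. A poll() → empty, leaving queue <>
2. B offer(19), leaving queue <19>
3. C offer(50), leaving queue <19,50>
4. E offer(35), leaving queue <19,50,35>
5. D offer(16), leaving queue <19,50,35,16>
6. G poll() → 19, leaving queue <50,35,16>
7. F poll() → 50, leaving queue <35,16>
8. H poll() → 35, leaving queue <16>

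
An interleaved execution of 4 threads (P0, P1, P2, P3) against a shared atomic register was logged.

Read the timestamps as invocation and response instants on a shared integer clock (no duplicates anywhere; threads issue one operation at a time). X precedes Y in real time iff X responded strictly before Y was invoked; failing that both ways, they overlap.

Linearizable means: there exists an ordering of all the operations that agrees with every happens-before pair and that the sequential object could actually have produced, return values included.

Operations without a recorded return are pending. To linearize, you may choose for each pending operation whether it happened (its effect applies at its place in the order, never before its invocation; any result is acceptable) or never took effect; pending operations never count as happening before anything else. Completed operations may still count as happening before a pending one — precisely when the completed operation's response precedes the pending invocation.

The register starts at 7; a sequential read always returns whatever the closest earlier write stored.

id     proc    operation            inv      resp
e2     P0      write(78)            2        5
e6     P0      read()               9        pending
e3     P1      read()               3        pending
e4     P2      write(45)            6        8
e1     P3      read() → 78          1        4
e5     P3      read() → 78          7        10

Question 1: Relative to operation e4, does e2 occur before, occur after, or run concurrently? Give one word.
before

e2 spans [2,5], e4 spans [6,8]
resp(e2)=5 < inv(e4)=6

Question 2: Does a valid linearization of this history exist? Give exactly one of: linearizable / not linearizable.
linearizable

one valid linearization: e2, e1, e3, e5, e4
after step 1 (e2 write(78)): value 78
after step 2 (e1 read() → 78): value 78
after step 3 (e3 read() (pending, included)): value 78
after step 4 (e5 read() → 78): value 78
after step 5 (e4 write(45)): value 45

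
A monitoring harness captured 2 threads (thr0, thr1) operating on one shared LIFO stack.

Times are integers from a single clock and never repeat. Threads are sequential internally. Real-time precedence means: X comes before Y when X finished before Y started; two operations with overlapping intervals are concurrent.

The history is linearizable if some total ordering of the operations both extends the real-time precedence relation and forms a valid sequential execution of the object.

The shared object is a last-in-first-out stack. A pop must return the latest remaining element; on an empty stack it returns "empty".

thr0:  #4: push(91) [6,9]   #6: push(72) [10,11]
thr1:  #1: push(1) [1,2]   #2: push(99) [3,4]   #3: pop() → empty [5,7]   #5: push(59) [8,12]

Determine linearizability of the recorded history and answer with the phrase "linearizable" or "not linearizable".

prefix check: 1..6 passes, 1..7 fails once #3's time-7 response joins
the sole real-time-consistent order of 3 completed operations fails the LIFO stack replay
no escape via the 1 pending operation (#4): every completion choice fails
e.g. #1, #2, #3 (pending dropped): illegal at step 3, since #3 pop() → empty cannot apply there

not linearizable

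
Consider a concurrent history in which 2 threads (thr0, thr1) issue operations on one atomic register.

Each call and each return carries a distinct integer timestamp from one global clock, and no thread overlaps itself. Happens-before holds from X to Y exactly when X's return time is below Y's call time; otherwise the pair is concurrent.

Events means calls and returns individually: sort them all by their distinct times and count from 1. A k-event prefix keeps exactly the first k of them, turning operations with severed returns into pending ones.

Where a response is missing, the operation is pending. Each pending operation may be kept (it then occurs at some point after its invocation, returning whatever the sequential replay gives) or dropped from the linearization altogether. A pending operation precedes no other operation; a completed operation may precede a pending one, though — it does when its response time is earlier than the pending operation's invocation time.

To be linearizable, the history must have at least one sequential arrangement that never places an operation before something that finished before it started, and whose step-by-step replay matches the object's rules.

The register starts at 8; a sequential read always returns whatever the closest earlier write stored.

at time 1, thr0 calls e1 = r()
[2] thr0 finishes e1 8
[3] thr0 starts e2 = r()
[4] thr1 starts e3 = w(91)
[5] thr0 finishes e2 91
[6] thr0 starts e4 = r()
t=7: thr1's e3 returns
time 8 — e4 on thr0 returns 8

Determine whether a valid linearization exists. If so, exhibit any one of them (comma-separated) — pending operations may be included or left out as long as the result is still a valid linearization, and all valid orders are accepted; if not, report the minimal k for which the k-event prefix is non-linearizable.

prefix check: 1..7 passes, 1..8 fails once e4's time-8 response joins
checked exhaustively: 3 real-time-consistent orders of 4 completed operations, zero legal atomic register replays
sample order e1, e2, e3, e4 stalls at step 2 — e2 r() → 91 has no legal effect
sample order e1, e2, e4, e3 stalls at step 2 — e2 r() → 91 has no legal effect

not linearizable — minimal violating prefix: 8 events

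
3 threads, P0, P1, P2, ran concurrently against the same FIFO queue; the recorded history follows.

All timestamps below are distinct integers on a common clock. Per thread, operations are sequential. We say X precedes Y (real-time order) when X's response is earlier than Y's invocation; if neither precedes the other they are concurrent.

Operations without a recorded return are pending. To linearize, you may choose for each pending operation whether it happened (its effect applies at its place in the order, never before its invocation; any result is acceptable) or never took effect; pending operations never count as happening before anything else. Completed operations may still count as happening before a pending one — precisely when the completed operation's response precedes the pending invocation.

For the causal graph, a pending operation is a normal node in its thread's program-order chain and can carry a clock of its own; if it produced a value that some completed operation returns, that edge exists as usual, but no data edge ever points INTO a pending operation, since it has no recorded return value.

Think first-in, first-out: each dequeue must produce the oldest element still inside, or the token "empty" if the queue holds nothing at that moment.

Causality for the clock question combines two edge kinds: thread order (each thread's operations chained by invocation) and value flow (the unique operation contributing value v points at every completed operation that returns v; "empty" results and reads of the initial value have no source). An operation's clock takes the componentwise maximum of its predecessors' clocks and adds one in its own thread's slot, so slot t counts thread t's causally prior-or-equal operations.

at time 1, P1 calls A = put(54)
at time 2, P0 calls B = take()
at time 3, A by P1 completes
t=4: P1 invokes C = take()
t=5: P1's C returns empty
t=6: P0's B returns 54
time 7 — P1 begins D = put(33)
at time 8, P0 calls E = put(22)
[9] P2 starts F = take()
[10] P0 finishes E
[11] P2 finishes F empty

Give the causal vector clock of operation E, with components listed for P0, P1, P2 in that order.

(2, 1, 0)

VC(F, invoked at 9): no causal predecessors; +1 on P2 → (0, 0, 1)
VC(A, invoked at 1): no causal predecessors; +1 on P1 → (0, 1, 0)
invoked at 4, C merges VC(A)=(0, 1, 0) and bumps P1's slot → (0, 2, 0)
invoked at 2, B merges VC(A)=(0, 1, 0) and bumps P0's slot → (1, 1, 0)
invoked at 7, D merges VC(C)=(0, 2, 0) and bumps P1's slot → (0, 3, 0)
invoked at 8, E merges VC(B)=(1, 1, 0) and bumps P0's slot → (2, 1, 0)
target: VC(E) = (2, 1, 0)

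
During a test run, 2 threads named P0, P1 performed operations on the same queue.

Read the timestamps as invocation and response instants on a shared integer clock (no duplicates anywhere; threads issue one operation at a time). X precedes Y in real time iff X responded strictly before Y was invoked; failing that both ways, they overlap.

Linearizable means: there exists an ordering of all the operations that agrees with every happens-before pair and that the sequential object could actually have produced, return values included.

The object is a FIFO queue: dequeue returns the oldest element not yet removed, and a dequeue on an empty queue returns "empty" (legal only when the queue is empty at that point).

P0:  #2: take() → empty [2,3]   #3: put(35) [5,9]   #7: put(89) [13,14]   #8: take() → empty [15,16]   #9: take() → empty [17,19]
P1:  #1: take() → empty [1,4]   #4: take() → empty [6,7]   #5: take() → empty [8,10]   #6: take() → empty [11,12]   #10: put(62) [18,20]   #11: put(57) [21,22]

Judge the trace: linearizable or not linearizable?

not linearizable

prefix check: 1..11 passes, 1..12 fails once #6's time-12 response joins
every one of the 6 real-time-consistent orders over 6 completed queue ops fails the sequential spec
one such order, #1, #2, #3, #4, #5, #6, breaks at step 4 where #4 take() → empty is illegal
one such order, #1, #2, #4, #3, #5, #6, breaks at step 5 where #5 take() → empty is illegal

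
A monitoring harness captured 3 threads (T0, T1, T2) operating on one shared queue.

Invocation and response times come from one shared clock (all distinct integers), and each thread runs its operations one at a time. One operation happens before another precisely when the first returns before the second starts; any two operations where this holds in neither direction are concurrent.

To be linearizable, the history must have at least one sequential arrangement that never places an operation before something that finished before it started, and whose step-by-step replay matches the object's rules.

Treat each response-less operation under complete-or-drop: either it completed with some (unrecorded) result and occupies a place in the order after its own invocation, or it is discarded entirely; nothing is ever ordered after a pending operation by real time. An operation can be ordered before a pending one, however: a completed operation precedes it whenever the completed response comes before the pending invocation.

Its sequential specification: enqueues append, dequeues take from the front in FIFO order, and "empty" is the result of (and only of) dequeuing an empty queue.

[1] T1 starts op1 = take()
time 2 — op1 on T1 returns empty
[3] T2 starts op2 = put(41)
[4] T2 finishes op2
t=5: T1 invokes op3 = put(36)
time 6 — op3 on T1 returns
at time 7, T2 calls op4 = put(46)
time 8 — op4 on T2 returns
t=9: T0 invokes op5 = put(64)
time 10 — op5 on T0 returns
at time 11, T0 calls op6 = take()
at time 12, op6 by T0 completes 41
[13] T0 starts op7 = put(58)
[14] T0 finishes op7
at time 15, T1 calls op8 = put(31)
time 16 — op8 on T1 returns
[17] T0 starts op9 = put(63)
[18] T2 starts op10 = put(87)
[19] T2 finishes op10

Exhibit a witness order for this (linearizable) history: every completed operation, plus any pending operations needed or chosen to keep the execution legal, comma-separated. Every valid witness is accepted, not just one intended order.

op1, op2, op3, op4, op5, op6, op7, op8, op9, op10

after step 1 (op1 take() → empty): queue <>
after step 2 (op2 put(41)): queue <41>
after step 3 (op3 put(36)): queue <41,36>
after step 4 (op4 put(46)): queue <41,36,46>
after step 5 (op5 put(64)): queue <41,36,46,64>
after step 6 (op6 take() → 41): queue <36,46,64>
after step 7 (op7 put(58)): queue <36,46,64,58>
after step 8 (op8 put(31)): queue <36,46,64,58,31>
after step 9 (op9 put(63) (pending, included)): queue <36,46,64,58,31,63>
after step 10 (op10 put(87)): queue <36,46,64,58,31,63,87>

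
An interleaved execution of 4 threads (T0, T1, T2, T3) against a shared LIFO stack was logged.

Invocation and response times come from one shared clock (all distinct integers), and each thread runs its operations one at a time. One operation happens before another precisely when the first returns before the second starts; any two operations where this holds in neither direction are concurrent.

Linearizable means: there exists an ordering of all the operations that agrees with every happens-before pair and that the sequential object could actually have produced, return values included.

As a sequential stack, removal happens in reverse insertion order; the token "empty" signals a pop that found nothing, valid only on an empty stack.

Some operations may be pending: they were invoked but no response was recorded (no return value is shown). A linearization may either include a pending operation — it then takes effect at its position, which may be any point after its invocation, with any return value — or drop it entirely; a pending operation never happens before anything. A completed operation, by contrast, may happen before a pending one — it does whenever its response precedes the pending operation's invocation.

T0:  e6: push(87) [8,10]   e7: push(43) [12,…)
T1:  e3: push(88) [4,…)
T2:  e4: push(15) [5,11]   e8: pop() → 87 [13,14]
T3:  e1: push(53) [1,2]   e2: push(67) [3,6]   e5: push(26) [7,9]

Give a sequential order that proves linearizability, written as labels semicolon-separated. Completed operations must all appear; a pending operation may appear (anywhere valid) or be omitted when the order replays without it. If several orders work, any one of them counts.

1. e1 push(53), leaving stack <53>
2. e2 push(67), leaving stack <53,67>
3. e3 push(88) (pending, included), leaving stack <53,67,88>
4. e4 push(15), leaving stack <53,67,88,15>
5. e5 push(26), leaving stack <53,67,88,15,26>
6. e6 push(87), leaving stack <53,67,88,15,26,87>
7. e8 pop() → 87, leaving stack <53,67,88,15,26>

e1; e2; e3; e4; e5; e6; e8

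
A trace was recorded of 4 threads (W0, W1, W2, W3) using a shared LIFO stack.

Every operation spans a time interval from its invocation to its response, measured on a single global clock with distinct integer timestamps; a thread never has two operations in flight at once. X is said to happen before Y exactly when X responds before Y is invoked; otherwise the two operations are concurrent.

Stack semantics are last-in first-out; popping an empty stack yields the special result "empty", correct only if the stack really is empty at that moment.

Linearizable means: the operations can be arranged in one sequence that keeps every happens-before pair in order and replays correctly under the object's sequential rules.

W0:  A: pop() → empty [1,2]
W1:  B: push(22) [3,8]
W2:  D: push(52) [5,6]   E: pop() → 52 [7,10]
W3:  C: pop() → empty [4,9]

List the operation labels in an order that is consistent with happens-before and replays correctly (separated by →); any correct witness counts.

A → C → B → D → E

step 1: A pop() → empty — stack <>
step 2: C pop() → empty — stack <>
step 3: B push(22) — stack <22>
step 4: D push(52) — stack <22,52>
step 5: E pop() → 52 — stack <22>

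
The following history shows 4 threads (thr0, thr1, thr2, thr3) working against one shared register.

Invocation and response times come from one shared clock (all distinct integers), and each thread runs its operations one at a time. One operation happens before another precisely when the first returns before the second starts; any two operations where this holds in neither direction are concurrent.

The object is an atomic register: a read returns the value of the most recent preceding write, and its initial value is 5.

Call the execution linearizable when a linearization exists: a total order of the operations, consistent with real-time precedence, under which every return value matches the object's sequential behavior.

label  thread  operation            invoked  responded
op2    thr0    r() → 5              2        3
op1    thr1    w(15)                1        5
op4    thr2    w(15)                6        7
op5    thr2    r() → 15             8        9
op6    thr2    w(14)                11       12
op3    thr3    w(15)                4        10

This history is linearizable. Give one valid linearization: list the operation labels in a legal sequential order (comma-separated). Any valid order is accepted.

step 1: op2 r() → 5 — value 5
step 2: op1 w(15) — value 15
step 3: op3 w(15) — value 15
step 4: op4 w(15) — value 15
step 5: op5 r() → 15 — value 15
step 6: op6 w(14) — value 14

op2, op1, op3, op4, op5, op6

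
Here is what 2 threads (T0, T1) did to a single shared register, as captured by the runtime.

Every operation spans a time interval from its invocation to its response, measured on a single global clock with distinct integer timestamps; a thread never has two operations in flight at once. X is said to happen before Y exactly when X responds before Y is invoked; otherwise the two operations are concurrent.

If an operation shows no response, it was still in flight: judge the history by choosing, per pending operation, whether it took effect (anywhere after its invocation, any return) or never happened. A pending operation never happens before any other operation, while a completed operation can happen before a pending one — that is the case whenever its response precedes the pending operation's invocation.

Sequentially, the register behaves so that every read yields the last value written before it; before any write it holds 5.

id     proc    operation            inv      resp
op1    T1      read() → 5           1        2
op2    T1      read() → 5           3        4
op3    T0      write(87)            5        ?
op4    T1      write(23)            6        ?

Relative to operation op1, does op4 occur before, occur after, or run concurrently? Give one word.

op4 spans [6,…), op1 spans [1,2]
resp(op1)=2 < inv(op4)=6

after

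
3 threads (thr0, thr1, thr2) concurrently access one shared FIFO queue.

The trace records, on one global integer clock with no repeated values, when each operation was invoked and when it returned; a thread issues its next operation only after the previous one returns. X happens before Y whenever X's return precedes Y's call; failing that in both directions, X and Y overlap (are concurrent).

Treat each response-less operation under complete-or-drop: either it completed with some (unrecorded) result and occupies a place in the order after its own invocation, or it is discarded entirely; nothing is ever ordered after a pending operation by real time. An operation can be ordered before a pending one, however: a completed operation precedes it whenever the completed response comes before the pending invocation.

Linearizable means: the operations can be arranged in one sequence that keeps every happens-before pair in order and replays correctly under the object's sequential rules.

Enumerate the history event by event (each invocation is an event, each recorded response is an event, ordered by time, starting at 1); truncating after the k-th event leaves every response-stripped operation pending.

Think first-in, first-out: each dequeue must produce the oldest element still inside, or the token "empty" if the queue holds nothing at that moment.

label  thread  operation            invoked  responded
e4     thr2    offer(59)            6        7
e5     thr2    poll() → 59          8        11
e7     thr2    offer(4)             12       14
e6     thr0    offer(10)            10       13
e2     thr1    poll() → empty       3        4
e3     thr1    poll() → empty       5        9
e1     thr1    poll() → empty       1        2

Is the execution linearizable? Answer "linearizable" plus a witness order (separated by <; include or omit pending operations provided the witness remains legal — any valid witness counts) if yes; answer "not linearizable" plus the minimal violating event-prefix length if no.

linearizable — witness: e1 < e2 < e3 < e4 < e5 < e6 < e7

step 1: e1 poll() → empty — queue <>
step 2: e2 poll() → empty — queue <>
step 3: e3 poll() → empty — queue <>
step 4: e4 offer(59) — queue <59>
step 5: e5 poll() → 59 — queue <>
step 6: e6 offer(10) — queue <10>
step 7: e7 offer(4) — queue <10,4>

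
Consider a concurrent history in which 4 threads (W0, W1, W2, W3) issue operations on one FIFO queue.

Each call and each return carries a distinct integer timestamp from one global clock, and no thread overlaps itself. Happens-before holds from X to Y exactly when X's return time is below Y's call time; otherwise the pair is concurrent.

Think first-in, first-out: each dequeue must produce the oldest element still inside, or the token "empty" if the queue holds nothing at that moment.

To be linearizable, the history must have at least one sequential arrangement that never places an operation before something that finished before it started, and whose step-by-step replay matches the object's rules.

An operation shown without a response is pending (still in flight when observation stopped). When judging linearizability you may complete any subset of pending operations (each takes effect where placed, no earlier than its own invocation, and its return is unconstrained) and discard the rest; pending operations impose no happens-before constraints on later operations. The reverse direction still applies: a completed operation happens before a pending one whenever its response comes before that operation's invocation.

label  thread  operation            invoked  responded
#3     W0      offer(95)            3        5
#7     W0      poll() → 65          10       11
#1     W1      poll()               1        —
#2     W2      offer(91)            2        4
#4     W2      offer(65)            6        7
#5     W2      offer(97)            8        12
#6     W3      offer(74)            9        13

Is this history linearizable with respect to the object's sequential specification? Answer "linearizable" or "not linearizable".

not linearizable

already the first 11 events (up to #7's response at time 11) admit no linearization; the first 10 still do
every one of the 2 real-time-consistent orders over 4 completed FIFO queue ops fails the sequential spec
include/drop combinations of the 3 pending operations (#1, #5, #6) were all tried; none helps
for example #2, #3, #4, #7 (pending dropped) fails at step 4: #7 poll() → 65 is not legal there
for example #3, #2, #4, #7 (pending dropped) fails at step 4: #7 poll() → 65 is not legal there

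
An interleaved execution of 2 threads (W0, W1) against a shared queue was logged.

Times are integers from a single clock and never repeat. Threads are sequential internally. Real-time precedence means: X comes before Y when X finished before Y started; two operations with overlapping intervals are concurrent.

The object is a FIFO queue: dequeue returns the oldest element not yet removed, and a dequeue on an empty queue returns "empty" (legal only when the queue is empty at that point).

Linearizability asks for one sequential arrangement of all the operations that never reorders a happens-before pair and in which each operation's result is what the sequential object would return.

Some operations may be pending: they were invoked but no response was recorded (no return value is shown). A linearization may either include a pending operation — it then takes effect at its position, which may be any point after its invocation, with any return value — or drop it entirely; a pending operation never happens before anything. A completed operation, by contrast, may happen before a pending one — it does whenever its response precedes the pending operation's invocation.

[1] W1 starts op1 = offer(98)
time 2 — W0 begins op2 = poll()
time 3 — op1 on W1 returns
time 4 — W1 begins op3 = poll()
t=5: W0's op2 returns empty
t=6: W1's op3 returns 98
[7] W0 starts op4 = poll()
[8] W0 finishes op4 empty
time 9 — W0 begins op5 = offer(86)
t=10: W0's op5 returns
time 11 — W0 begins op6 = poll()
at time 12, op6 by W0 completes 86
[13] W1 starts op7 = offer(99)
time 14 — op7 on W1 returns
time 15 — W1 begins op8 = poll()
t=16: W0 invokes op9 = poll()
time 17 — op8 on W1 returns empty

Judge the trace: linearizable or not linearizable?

witness order: op1, op3, op2, op4, op5, op6, op7, op9, op8
after step 1 (op1 offer(98)): queue <98>
after step 2 (op3 poll() → 98): queue <>
after step 3 (op2 poll() → empty): queue <>
after step 4 (op4 poll() → empty): queue <>
after step 5 (op5 offer(86)): queue <86>
after step 6 (op6 poll() → 86): queue <>
after step 7 (op7 offer(99)): queue <99>
after step 8 (op9 poll() (pending, included)): queue <>
after step 9 (op8 poll() → empty): queue <>

linearizable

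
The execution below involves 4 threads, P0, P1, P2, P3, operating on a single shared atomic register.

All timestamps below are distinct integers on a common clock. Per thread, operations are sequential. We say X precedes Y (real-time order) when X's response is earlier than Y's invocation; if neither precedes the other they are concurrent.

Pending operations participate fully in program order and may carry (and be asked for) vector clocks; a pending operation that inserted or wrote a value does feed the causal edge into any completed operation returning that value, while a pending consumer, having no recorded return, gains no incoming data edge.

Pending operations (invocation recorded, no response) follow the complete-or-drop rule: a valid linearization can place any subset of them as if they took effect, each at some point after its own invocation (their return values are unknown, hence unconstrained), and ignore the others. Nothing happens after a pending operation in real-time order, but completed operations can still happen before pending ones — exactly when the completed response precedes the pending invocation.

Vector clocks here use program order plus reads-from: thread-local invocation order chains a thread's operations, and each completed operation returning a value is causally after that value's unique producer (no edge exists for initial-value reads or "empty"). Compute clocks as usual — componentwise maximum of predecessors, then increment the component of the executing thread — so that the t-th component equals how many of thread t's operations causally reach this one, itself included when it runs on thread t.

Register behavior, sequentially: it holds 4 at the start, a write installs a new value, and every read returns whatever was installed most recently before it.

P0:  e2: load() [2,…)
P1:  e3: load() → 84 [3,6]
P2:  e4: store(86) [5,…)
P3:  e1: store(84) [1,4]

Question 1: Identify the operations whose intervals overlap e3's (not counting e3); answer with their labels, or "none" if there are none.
e1, e2, e4

overlap test against e3 [3,6]: concurrent iff the interval meets 3..6
e1 [1,4]: concurrent
e2 [2,…): concurrent
e4 [5,…): concurrent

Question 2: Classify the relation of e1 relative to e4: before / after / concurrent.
before

e1 spans [1,4], e4 spans [5,…)
resp(e1)=4 < inv(e4)=5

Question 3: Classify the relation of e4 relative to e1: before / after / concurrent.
after

e4 spans [5,…), e1 spans [1,4]
resp(e1)=4 < inv(e4)=5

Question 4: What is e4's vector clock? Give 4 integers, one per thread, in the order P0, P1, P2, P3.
(0, 0, 1, 0)

e1, invoked 1, has no incoming edges; only P3's bump applies → (0, 0, 0, 1)
e4, invoked 5, has no incoming edges; only P2's bump applies → (0, 0, 1, 0)
e2, invoked 2, has no incoming edges; only P0's bump applies → (1, 0, 0, 0)
VC(e3, invoked at 3): max of VC(e1)=(0, 0, 0, 1), then +1 on thread P1 → (0, 1, 0, 1)
target: VC(e4) = (0, 0, 1, 0)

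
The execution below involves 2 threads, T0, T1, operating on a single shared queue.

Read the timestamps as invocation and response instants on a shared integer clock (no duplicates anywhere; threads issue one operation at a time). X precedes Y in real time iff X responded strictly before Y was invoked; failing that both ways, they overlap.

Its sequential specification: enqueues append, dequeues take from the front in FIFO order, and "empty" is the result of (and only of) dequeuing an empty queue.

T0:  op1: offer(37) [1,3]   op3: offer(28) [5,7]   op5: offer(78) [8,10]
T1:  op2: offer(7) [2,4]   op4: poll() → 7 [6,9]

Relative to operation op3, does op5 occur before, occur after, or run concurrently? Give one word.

after

op5 spans [8,10], op3 spans [5,7]
resp(op3)=7 < inv(op5)=8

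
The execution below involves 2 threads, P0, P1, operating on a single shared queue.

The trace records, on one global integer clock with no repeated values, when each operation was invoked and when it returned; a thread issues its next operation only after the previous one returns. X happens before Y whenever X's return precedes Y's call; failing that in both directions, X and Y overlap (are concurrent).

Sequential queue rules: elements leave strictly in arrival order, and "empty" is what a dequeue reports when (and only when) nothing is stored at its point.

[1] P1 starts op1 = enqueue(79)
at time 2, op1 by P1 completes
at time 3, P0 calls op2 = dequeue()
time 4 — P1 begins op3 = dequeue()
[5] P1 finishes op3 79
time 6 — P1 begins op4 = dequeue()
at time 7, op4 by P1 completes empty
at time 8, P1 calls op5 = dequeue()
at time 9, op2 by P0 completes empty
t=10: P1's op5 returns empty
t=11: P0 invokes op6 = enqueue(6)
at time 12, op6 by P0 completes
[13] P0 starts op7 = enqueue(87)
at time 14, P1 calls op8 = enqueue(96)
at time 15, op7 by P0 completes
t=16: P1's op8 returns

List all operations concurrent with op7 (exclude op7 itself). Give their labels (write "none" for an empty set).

op7 runs from 13 to 15; window-overlapping ops are concurrent
op1 [1,2]: before
op2 [3,9]: before
op3 [4,5]: before
op4 [6,7]: before
op5 [8,10]: before
op6 [11,12]: before
op8 [14,16]: concurrent

op8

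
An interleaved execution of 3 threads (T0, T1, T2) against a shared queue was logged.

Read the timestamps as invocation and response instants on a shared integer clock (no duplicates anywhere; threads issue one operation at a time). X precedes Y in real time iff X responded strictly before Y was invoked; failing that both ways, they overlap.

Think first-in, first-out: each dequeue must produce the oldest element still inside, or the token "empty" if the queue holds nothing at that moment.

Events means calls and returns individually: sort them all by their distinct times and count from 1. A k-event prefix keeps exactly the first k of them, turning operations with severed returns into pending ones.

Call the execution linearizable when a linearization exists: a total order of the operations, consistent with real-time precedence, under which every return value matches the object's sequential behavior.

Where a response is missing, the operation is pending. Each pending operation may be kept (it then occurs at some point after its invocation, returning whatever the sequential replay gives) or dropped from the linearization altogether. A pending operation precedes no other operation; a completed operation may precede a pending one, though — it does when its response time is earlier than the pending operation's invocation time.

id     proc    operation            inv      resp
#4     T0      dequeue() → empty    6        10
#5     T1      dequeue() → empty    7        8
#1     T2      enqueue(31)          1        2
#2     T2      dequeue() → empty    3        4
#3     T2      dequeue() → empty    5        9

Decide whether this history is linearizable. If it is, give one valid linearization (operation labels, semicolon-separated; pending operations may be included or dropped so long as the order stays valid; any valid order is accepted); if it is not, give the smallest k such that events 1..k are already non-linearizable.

events 1..3 are fine; event 4 — the response of #2 at time 4 — makes the prefix non-linearizable
the sole real-time-consistent order of 2 completed operations fails the queue replay
for example #1, #2 fails at step 2: #2 dequeue() → empty is not legal there

not linearizable — minimal violating prefix: 4 events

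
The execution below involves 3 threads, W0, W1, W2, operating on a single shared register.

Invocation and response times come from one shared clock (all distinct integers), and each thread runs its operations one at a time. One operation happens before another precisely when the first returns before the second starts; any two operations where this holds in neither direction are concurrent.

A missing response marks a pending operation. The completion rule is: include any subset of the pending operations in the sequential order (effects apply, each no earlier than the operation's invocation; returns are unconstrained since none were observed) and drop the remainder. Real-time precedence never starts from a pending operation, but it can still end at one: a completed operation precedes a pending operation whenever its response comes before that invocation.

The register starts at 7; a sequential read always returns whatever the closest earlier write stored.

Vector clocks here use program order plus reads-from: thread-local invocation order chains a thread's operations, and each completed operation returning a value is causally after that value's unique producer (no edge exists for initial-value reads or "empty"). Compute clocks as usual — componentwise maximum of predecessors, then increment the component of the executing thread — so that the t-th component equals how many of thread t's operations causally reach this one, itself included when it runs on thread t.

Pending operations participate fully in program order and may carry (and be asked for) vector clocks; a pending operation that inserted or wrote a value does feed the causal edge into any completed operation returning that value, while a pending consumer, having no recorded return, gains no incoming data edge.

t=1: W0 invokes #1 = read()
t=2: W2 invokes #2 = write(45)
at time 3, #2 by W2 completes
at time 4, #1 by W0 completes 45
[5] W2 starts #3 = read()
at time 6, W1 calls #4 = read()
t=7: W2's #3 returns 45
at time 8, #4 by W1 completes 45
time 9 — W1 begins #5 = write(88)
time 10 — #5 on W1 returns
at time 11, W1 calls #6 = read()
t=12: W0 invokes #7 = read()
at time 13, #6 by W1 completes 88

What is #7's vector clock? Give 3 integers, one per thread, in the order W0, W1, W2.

invoked at 2, #2 has no predecessors; its own W2 bump gives (0, 0, 1)
#3 (invocation 5): componentwise max over VC(#2)=(0, 0, 1), +1 at W2, giving (0, 0, 2)
#4 (invocation 6): componentwise max over VC(#2)=(0, 0, 1), +1 at W1, giving (0, 1, 1)
#1 (invocation 1): componentwise max over VC(#2)=(0, 0, 1), +1 at W0, giving (1, 0, 1)
#5 (invocation 9): componentwise max over VC(#4)=(0, 1, 1), +1 at W1, giving (0, 2, 1)
#7 (invocation 12): componentwise max over VC(#1)=(1, 0, 1), +1 at W0, giving (2, 0, 1)
#6 (invocation 11): componentwise max over VC(#5)=(0, 2, 1), +1 at W1, giving (0, 3, 1)
target: VC(#7) = (2, 0, 1)

(2, 0, 1)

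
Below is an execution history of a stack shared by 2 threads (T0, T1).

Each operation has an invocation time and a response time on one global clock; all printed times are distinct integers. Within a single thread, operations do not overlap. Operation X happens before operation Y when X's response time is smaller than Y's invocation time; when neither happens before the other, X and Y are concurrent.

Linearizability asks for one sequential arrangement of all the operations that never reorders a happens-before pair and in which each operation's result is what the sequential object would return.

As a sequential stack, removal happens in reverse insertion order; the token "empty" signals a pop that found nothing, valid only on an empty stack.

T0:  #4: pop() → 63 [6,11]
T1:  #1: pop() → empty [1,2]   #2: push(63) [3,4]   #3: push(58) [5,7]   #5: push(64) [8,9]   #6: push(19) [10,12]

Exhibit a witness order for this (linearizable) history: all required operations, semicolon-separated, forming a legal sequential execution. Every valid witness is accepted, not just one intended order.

1. #1 pop() → empty, leaving stack <>
2. #2 push(63), leaving stack <63>
3. #4 pop() → 63, leaving stack <>
4. #3 push(58), leaving stack <58>
5. #5 push(64), leaving stack <58,64>
6. #6 push(19), leaving stack <58,64,19>

#1; #2; #4; #3; #5; #6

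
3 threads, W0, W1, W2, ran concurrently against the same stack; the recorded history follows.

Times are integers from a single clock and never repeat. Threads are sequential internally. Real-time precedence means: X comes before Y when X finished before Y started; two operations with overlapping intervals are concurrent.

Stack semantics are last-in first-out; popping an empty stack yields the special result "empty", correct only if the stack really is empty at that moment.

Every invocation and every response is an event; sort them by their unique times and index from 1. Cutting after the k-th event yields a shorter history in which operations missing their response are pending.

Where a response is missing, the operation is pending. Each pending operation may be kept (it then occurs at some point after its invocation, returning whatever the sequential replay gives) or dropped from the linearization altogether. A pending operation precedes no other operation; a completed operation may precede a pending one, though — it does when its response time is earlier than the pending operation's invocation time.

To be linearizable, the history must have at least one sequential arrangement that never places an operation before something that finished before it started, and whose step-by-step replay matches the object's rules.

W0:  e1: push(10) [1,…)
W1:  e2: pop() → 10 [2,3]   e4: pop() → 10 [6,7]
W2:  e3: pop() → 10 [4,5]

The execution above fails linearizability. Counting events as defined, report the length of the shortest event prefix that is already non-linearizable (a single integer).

events 1..4 are linearizable; a witness order is e1, e2:
1. e1 push(10) (pending, included), leaving stack <10>
2. e2 pop() → 10, leaving stack <>
once event 5 joins (e3's response, time 5), exhaustive search finds no witness
include/drop combinations of the 1 pending operation (e1) were all tried; none helps
sample order e2, e3 (pending dropped) stalls at step 1 — e2 pop() → 10 has no legal effect

5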